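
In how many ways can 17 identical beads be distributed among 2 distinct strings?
C(17+2-1, 2-1) = C(18, 1) = 18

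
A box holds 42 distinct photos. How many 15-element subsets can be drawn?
C(42,15) = 42!/(15!×27!) = 98672427616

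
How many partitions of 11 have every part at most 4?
Let r_j(i) = number of partitions of i into parts ≤ j, for i = 0..11. r_1(i) = 1 for all i; r_j(i) = r_{j-1}(i) + r_j(i-j). Rows j = 2..4: ≤2: 1 1 2 2 3 3 4 4 5 5 6 6; ≤3: 1 1 2 3 4 5 7 8 10 12 14 16; ≤4: 1 1 2 3 5 6 9 11 15 18 23 27. r_4(11) = 27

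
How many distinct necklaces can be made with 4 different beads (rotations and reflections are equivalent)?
(4-1)!/2 = 6/2 = 3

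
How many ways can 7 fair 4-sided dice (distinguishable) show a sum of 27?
Coefficient of x^27 in (x + x² + ... + x^4)^7. By inclusion-exclusion on dice exceeding 4: Σ_j (-1)^j C(7,j)·C(27-1-4j, 6) = C(7,0)·C(26,6) - C(7,1)·C(22,6) + C(7,2)·C(18,6) - C(7,3)·C(14,6) + C(7,4)·C(10,6) - C(7,5)·C(6,6) = 1·230230 - 7·74613 + 21·18564 - 35·3003 + 35·210 - 21·1 = 7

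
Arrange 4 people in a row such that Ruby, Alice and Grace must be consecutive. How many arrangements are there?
Treat the 3 as one block: (4-3+1)! × 3! = 2 × 6 = 12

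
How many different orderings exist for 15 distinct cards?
15! = 1307674368000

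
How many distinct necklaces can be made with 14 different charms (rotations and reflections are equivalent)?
(14-1)!/2 = 6227020800/2 = 3113510400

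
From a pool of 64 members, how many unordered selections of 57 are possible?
C(64,57) = 64!/(57!×7!) = 621216192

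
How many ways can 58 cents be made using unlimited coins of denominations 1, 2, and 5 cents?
Coefficient of x^58 in 1/(1-x^1) · 1/(1-x^2) · 1/(1-x^5). Case on j = number of 5-cent coins (j = 0..11); remainder r = 58 - 5j is made from {1,2} in ⌊r/2⌋+1 ways. r = 58, 53, 48, 43, 38, 33, 28, 23, 18, 13, 8, 3 → 30 + 27 + 25 + 22 + 20 + 17 + 15 + 12 + 10 + 7 + 5 + 2 = 192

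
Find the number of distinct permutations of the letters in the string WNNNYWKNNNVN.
12! / (1! × 1! × 7! × 2! × 1!) = 47520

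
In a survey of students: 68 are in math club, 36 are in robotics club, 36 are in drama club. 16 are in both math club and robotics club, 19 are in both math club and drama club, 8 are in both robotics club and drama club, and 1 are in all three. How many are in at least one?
|A∪B∪C| = 68+36+36-16-19-8+1 = 98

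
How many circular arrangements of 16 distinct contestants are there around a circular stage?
Circular: fix one position, arrange the rest. (16-1)! = 1307674368000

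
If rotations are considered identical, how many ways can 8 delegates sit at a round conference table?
Circular: fix one position, arrange the rest. (8-1)! = 5040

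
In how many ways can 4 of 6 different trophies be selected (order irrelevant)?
C(6,4) = 6!/(4!×2!) = 15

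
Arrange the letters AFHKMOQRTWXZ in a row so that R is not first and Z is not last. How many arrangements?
By inclusion-exclusion: 12! - 2×(12-1)! + (12-2)! = 479001600 - 79833600 + 3628800 = 402796800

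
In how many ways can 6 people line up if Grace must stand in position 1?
Fix one position: (6-1)! = 120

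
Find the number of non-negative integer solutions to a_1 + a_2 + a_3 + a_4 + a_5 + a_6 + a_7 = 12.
C(12+7-1, 7-1) = C(18, 6) = 18564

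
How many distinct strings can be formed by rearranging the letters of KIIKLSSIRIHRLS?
14! / (2! × 2! × 4! × 2! × 3! × 1!) = 75675600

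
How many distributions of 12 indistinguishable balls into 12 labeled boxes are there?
C(12+12-1, 12-1) = C(23, 11) = 1352078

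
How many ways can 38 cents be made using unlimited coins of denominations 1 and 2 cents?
Coefficient of x^38 in 1/(1-x^1) · 1/(1-x^2). Use j coins of 2 for j = 0..⌊38/2⌋ = 19, the rest in 1s: 19 + 1 = 20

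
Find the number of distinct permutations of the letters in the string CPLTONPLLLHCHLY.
15! / (2! × 2! × 1! × 1! × 2! × 5! × 1! × 1!) = 1362160800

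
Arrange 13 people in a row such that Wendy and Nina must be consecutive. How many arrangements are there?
Treat the 2 as one block: (13-2+1)! × 2! = 479001600 × 2 = 958003200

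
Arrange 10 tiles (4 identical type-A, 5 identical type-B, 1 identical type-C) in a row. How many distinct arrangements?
10! / (4! × 5! × 1!) = 1260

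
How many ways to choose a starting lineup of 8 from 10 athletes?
C(10,8) = 10!/(8!×2!) = 45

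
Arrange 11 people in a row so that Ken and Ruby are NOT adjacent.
Total - adjacent = 11! - (11-1)!×2 = 39916800 - 7257600 = 32659200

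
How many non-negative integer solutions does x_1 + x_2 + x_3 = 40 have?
C(40+3-1, 3-1) = C(42, 2) = 861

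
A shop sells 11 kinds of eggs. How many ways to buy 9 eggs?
C(9+11-1, 11-1) = C(19, 10) = 92378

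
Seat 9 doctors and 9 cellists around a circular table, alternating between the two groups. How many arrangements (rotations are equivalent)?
Fix one of the doctors: (9-1)! ways for the remaining doctors, × 9! ways for the cellists = 40320 × 362880 = 14631321600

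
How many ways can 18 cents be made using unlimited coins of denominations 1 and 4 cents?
Coefficient of x^18 in 1/(1-x^1) · 1/(1-x^4). Use j coins of 4 for j = 0..⌊18/4⌋ = 4, the rest in 1s: 4 + 1 = 5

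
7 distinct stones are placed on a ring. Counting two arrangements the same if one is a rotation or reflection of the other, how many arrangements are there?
(7-1)!/2 = 720/2 = 360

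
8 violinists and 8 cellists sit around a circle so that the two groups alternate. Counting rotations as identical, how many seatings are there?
Fix one of the violinists: (8-1)! ways for the remaining violinists, × 8! ways for the cellists = 5040 × 40320 = 203212800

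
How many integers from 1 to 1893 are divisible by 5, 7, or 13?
⌊1893/5⌋+⌊1893/7⌋+⌊1893/13⌋ - ⌊1893/35⌋-⌊1893/65⌋-⌊1893/91⌋ + ⌊1893/455⌋ = 378+270+145 - 54-29-20 + 4 = 694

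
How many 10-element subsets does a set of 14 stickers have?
C(14,10) = 14!/(10!×4!) = 1001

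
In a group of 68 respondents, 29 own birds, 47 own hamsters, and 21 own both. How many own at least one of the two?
|A∪B| = |A| + |B| - |A∩B| = 29 + 47 - 21 = 55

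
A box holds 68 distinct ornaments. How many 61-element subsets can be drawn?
C(68,61) = 68!/(61!×7!) = 969443904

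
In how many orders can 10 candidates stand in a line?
10! = 3628800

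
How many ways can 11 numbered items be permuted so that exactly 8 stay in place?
Choose the 8 fixed points C(11,8) = 165, derange the rest: !3 = Σ_{j=0}^{3} (-1)^j·3!/j! = 6 - 6 + 3 - 1 = 2. Product = 165 × 2 = 330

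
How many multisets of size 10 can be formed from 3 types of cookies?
C(10+3-1, 3-1) = C(12, 2) = 66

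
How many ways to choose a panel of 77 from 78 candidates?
C(78,77) = 78!/(77!×1!) = 78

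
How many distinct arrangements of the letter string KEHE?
4! / (1! × 2! × 1!) = 12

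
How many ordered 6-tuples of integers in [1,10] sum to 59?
Coefficient of x^59 in (x + x² + ... + x^10)^6. By inclusion-exclusion on dice exceeding 10: Σ_j (-1)^j C(6,j)·C(59-1-10j, 5) = C(6,0)·C(58,5) - C(6,1)·C(48,5) + C(6,2)·C(38,5) - C(6,3)·C(28,5) + C(6,4)·C(18,5) - C(6,5)·C(8,5) = 1·4582116 - 6·1712304 + 15·501942 - 20·98280 + 15·8568 - 6·56 = 6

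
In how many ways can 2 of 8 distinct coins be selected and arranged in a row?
P(8,2) = 8!/(8-2)! = 56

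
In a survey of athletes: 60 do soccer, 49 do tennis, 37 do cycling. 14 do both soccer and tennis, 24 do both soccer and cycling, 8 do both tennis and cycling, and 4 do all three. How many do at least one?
|A∪B∪C| = 60+49+37-14-24-8+4 = 104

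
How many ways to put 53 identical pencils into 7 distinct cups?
C(53+7-1, 7-1) = C(59, 6) = 45057474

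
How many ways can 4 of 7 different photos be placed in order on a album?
P(7,4) = 7!/(7-4)! = 840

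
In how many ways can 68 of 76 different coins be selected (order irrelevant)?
C(76,68) = 76!/(68!×8!) = 18855883575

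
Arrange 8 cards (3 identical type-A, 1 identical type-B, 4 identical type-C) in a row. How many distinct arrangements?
8! / (3! × 1! × 4!) = 280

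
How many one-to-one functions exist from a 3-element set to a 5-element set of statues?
P(5,3) = 5!/(5-3)! = 60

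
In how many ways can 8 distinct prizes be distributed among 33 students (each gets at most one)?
P(33,8) = 33!/(33-8)! = 559809169920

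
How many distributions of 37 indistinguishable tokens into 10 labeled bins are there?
C(37+10-1, 10-1) = C(46, 9) = 1101716330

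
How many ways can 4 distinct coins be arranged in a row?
4! = 24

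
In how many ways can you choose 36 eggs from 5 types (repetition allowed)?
C(36+5-1, 5-1) = C(40, 4) = 91390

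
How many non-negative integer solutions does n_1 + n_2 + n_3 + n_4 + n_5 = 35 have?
C(35+5-1, 5-1) = C(39, 4) = 82251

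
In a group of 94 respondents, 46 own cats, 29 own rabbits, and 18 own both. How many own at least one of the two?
|A∪B| = |A| + |B| - |A∩B| = 46 + 29 - 18 = 57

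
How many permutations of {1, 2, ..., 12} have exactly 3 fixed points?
Choose the 3 fixed points C(12,3) = 220, derange the rest: !9 = Σ_{j=0}^{9} (-1)^j·9!/j! = 362880 - 362880 + 181440 - 60480 + 15120 - 3024 + 504 - 72 + 9 - 1 = 133496. Product = 220 × 133496 = 29369120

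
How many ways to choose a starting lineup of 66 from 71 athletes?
C(71,66) = 71!/(66!×5!) = 13019909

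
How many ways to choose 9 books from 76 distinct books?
C(76,9) = 76!/(9!×67!) = 142466675900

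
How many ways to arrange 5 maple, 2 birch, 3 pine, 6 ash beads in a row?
16! / (5! × 2! × 3! × 6!) = 20180160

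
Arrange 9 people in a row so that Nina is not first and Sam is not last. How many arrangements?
By inclusion-exclusion: 9! - 2×(9-1)! + (9-2)! = 362880 - 80640 + 5040 = 287280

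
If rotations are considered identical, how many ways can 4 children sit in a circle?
Circular: fix one position, arrange the rest. (4-1)! = 6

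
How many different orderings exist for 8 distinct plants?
8! = 40320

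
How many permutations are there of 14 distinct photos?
14! = 87178291200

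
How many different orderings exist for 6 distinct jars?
6! = 720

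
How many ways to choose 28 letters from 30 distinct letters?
C(30,28) = 30!/(28!×2!) = 435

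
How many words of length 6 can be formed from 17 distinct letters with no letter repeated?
P(17,6) = 17!/(17-6)! = 8910720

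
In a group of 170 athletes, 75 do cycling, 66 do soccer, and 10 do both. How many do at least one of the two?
|A∪B| = |A| + |B| - |A∩B| = 75 + 66 - 10 = 131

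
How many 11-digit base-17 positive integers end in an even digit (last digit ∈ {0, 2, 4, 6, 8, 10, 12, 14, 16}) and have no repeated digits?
Last∈{0,2,4,6,8,10,12,14,16}. Last=0: 29059430400. Last nonzero: 8×15×P(15,9) = 217945728000. Total = 247005158400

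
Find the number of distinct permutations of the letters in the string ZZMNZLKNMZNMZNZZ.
16! / (1! × 4! × 3! × 1! × 7!) = 28828800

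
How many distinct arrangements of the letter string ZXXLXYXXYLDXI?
13! / (2! × 6! × 2! × 1! × 1! × 1!) = 2162160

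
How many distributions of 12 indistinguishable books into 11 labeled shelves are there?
C(12+11-1, 11-1) = C(22, 10) = 646646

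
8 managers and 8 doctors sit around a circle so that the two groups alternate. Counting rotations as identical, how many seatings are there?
Fix one of the managers: (8-1)! ways for the remaining managers, × 8! ways for the doctors = 5040 × 40320 = 203212800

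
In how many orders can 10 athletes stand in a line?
10! = 3628800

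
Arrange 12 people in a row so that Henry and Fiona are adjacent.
Treat as block: (12-1)! × 2! = 39916800 × 2 = 79833600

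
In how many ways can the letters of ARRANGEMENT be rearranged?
11! / (2! × 2! × 2! × 1! × 2! × 1! × 1!) = 2494800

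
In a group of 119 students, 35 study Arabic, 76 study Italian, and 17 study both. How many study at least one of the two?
|A∪B| = |A| + |B| - |A∩B| = 35 + 76 - 17 = 94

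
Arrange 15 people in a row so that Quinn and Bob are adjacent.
Treat as block: (15-1)! × 2! = 87178291200 × 2 = 174356582400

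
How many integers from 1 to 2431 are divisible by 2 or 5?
⌊2431/2⌋ + ⌊2431/5⌋ - ⌊2431/10⌋ = 1215 + 486 - 243 = 1458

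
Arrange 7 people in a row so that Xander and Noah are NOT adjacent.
Total - adjacent = 7! - (7-1)!×2 = 5040 - 1440 = 3600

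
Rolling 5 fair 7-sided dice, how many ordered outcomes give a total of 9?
Coefficient of x^9 in (x + x² + ... + x^7)^5. By inclusion-exclusion on dice exceeding 7: Σ_j (-1)^j C(5,j)·C(9-1-7j, 4) = C(5,0)·C(8,4) = 1·70 = 70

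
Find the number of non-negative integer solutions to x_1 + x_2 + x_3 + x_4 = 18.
C(18+4-1, 4-1) = C(21, 3) = 1330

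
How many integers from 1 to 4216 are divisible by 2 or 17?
⌊4216/2⌋ + ⌊4216/17⌋ - ⌊4216/34⌋ = 2108 + 248 - 124 = 2232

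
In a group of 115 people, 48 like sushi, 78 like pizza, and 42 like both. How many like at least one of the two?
|A∪B| = |A| + |B| - |A∩B| = 48 + 78 - 42 = 84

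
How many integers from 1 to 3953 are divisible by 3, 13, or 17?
⌊3953/3⌋+⌊3953/13⌋+⌊3953/17⌋ - ⌊3953/39⌋-⌊3953/51⌋-⌊3953/221⌋ + ⌊3953/663⌋ = 1317+304+232 - 101-77-17 + 5 = 1663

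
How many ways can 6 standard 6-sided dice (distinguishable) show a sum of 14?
Coefficient of x^14 in (x + x² + ... + x^6)^6. By inclusion-exclusion on dice exceeding 6: Σ_j (-1)^j C(6,j)·C(14-1-6j, 5) = C(6,0)·C(13,5) - C(6,1)·C(7,5) = 1·1287 - 6·21 = 1161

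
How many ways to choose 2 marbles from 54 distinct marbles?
C(54,2) = 54!/(2!×52!) = 1431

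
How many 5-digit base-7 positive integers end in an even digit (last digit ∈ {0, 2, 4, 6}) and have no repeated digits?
Last∈{0,2,4,6}. Last=0: 360. Last nonzero: 3×5×P(5,3) = 900. Total = 1260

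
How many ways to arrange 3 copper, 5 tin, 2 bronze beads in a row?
10! / (3! × 5! × 2!) = 2520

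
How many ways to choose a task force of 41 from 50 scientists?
C(50,41) = 50!/(41!×9!) = 2505433700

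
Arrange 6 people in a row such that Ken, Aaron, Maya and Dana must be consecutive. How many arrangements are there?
Treat the 4 as one block: (6-4+1)! × 4! = 6 × 24 = 144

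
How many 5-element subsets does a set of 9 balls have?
C(9,5) = 9!/(5!×4!) = 126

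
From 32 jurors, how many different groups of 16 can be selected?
C(32,16) = 32!/(16!×16!) = 601080390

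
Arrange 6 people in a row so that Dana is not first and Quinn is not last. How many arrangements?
By inclusion-exclusion: 6! - 2×(6-1)! + (6-2)! = 720 - 240 + 24 = 504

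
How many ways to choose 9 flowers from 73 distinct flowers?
C(73,9) = 73!/(9!×64!) = 97082021465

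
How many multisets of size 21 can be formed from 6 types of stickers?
C(21+6-1, 6-1) = C(26, 5) = 65780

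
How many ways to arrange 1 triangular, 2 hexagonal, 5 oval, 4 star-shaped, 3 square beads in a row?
15! / (1! × 2! × 5! × 4! × 3!) = 37837800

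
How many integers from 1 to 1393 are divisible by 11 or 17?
⌊1393/11⌋ + ⌊1393/17⌋ - ⌊1393/187⌋ = 126 + 81 - 7 = 200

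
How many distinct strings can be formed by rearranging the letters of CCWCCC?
6! / (5! × 1!) = 6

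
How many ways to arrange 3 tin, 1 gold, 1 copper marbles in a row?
5! / (3! × 1! × 1!) = 20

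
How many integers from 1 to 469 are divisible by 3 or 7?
⌊469/3⌋ + ⌊469/7⌋ - ⌊469/21⌋ = 156 + 67 - 22 = 201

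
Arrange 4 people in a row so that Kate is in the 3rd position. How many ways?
Fix one position: (4-1)! = 6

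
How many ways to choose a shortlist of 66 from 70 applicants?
C(70,66) = 70!/(66!×4!) = 916895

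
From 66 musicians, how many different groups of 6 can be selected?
C(66,6) = 66!/(6!×60!) = 90858768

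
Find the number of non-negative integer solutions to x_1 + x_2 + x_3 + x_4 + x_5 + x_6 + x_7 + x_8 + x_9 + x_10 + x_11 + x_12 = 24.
C(24+12-1, 12-1) = C(35, 11) = 417225900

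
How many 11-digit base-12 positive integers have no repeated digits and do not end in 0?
Last digit: 11 nonzero choices. First digit: 10 (nonzero, ≠last). Middle 9: P(10,9) = 3628800. Total = 399168000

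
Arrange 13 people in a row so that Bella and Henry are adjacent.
Treat as block: (13-1)! × 2! = 479001600 × 2 = 958003200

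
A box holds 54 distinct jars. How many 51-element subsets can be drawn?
C(54,51) = 54!/(51!×3!) = 24804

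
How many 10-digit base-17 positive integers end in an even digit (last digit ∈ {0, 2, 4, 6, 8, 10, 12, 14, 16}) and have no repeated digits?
Last∈{0,2,4,6,8,10,12,14,16}. Last=0: 4151347200. Last nonzero: 8×15×P(15,8) = 31135104000. Total = 35286451200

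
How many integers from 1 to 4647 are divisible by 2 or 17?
⌊4647/2⌋ + ⌊4647/17⌋ - ⌊4647/34⌋ = 2323 + 273 - 136 = 2460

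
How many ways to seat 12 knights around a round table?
Circular: fix one position, arrange the rest. (12-1)! = 39916800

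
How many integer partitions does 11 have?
Pentagonal recurrence p(n) = p(n-1) + p(n-2) - p(n-5) - p(n-7) + p(n-12) + p(n-15) - ... gives p(0..10) = 1, 1, 2, 3, 5, 7, 11, 15, 22, 30, 42. p(11) = p(10) + p(9) - p(6) - p(4) = 42 + 30 - 11 - 5 = 56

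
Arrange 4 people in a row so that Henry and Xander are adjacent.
Treat as block: (4-1)! × 2! = 6 × 2 = 12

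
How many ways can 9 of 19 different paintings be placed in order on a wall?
P(19,9) = 19!/(19-9)! = 33522128640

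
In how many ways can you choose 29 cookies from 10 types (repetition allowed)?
C(29+10-1, 10-1) = C(38, 9) = 163011640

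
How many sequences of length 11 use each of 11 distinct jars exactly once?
11! = 39916800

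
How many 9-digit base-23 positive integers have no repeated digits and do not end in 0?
Last digit: 22 nonzero choices. First digit: 21 (nonzero, ≠last). Middle 7: P(21,7) = 586051200. Total = 270755654400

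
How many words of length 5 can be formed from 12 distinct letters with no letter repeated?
P(12,5) = 12!/(12-5)! = 95040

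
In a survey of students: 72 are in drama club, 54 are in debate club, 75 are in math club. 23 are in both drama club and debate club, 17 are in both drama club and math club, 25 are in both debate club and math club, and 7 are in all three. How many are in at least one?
|A∪B∪C| = 72+54+75-23-17-25+7 = 143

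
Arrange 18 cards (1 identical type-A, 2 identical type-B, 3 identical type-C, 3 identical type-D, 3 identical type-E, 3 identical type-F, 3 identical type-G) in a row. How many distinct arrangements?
18! / (1! × 2! × 3! × 3! × 3! × 3! × 3!) = 411675264000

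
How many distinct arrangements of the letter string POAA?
4! / (2! × 1! × 1!) = 12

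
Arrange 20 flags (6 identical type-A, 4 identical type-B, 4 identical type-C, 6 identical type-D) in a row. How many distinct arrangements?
20! / (6! × 4! × 4! × 6!) = 8147739600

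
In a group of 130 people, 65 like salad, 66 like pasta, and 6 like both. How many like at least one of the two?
|A∪B| = |A| + |B| - |A∩B| = 65 + 66 - 6 = 125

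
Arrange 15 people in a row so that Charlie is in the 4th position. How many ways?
Fix one position: (15-1)! = 87178291200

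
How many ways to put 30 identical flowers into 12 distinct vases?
C(30+12-1, 12-1) = C(41, 11) = 3159461968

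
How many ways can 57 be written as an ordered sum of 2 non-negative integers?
C(57+2-1, 2-1) = C(58, 1) = 58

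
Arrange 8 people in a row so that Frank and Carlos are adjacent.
Treat as block: (8-1)! × 2! = 5040 × 2 = 10080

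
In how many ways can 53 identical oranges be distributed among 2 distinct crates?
C(53+2-1, 2-1) = C(54, 1) = 54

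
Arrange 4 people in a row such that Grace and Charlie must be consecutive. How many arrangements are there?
Treat the 2 as one block: (4-2+1)! × 2! = 6 × 2 = 12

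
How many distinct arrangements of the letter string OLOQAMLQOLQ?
11! / (1! × 3! × 3! × 1! × 3!) = 184800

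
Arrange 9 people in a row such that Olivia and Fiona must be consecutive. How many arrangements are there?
Treat the 2 as one block: (9-2+1)! × 2! = 40320 × 2 = 80640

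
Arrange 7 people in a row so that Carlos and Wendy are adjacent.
Treat as block: (7-1)! × 2! = 720 × 2 = 1440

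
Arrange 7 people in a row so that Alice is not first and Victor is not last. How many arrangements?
By inclusion-exclusion: 7! - 2×(7-1)! + (7-2)! = 5040 - 1440 + 120 = 3720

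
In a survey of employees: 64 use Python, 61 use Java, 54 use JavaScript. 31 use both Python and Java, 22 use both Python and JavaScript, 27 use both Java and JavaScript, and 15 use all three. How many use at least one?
|A∪B∪C| = 64+61+54-31-22-27+15 = 114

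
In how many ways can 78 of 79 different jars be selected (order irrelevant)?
C(79,78) = 79!/(78!×1!) = 79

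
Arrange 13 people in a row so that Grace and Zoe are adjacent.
Treat as block: (13-1)! × 2! = 479001600 × 2 = 958003200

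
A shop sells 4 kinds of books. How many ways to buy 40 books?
C(40+4-1, 4-1) = C(43, 3) = 12341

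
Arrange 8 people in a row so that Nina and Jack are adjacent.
Treat as block: (8-1)! × 2! = 5040 × 2 = 10080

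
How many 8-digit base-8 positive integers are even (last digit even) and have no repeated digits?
Last∈{0,2,4,6}. Last=0: 5040. Last nonzero: 3×6×P(6,6) = 12960. Total = 18000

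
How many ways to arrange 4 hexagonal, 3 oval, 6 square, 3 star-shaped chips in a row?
16! / (4! × 3! × 6! × 3!) = 33633600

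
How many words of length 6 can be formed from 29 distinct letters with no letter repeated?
P(29,6) = 29!/(29-6)! = 342014400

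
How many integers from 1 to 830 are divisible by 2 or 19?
⌊830/2⌋ + ⌊830/19⌋ - ⌊830/38⌋ = 415 + 43 - 21 = 437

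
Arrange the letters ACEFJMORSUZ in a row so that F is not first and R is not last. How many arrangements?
By inclusion-exclusion: 11! - 2×(11-1)! + (11-2)! = 39916800 - 7257600 + 362880 = 33022080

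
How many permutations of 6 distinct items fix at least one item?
Complement of the derangements. !6 = Σ_{j=0}^{6} (-1)^j·6!/j! = 720 - 720 + 360 - 120 + 30 - 6 + 1 = 265. 6! - !6 = 720 - 265 = 455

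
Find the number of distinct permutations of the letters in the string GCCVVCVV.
8! / (4! × 1! × 3!) = 280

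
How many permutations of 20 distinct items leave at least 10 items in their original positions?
Exactly j fixed points: C(20,j)·!(20-j); sum over j ≥ 10 (derangement numbers via !m = (m-1)·(!(m-1) + !(m-2)): !0..!10 = 1, 0, 1, 2, 9, 44, 265, 1854, 14833, 133496, 1334961). Σ_{j=10}^{20} C(20,j)·!(20-j) = C(20,10)·!10 + C(20,11)·!9 + C(20,12)·!8 + C(20,13)·!7 + C(20,14)·!6 + C(20,15)·!5 + C(20,16)·!4 + C(20,17)·!3 + C(20,18)·!2 + C(20,19)·!1 + C(20,20)·!0 = 184756·1334961 + 167960·133496 + 125970·14833 + 77520·1854 + 38760·265 + 15504·44 + 4845·9 + 1140·2 + 190·1 + 20·0 + 1·1 = 271087277418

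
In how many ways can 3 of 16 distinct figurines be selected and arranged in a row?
P(16,3) = 16!/(16-3)! = 3360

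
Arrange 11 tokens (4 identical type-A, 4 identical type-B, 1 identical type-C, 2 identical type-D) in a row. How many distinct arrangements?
11! / (4! × 4! × 1! × 2!) = 34650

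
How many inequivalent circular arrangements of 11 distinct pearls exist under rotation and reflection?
(11-1)!/2 = 3628800/2 = 1814400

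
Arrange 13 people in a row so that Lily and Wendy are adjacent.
Treat as block: (13-1)! × 2! = 479001600 × 2 = 958003200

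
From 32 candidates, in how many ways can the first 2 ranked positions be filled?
P(32,2) = 32!/(32-2)! = 992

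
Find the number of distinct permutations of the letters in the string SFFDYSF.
7! / (1! × 1! × 3! × 2!) = 420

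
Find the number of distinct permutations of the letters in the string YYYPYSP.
7! / (2! × 1! × 4!) = 105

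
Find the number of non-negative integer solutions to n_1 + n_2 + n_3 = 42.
C(42+3-1, 3-1) = C(44, 2) = 946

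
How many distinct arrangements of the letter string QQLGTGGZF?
9! / (1! × 1! × 3! × 1! × 1! × 2!) = 30240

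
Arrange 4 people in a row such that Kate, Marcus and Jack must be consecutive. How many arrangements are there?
Treat the 3 as one block: (4-3+1)! × 3! = 2 × 6 = 12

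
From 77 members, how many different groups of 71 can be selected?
C(77,71) = 77!/(71!×6!) = 237093780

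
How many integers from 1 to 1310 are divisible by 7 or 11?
⌊1310/7⌋ + ⌊1310/11⌋ - ⌊1310/77⌋ = 187 + 119 - 17 = 289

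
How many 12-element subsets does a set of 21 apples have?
C(21,12) = 21!/(12!×9!) = 293930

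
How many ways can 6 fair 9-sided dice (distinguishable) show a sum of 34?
Coefficient of x^34 in (x + x² + ... + x^9)^6. By inclusion-exclusion on dice exceeding 9: Σ_j (-1)^j C(6,j)·C(34-1-9j, 5) = C(6,0)·C(33,5) - C(6,1)·C(24,5) + C(6,2)·C(15,5) - C(6,3)·C(6,5) = 1·237336 - 6·42504 + 15·3003 - 20·6 = 27237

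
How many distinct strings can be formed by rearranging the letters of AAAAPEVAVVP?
11! / (5! × 2! × 3! × 1!) = 27720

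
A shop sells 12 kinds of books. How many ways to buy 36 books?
C(36+12-1, 12-1) = C(47, 11) = 17417133617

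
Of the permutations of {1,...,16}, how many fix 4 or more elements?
Exactly j fixed points: C(16,j)·!(16-j); sum over j ≥ 4 (derangement numbers via !m = (m-1)·(!(m-1) + !(m-2)): !0..!12 = 1, 0, 1, 2, 9, 44, 265, 1854, 14833, 133496, 1334961, 14684570, 176214841). Σ_{j=4}^{16} C(16,j)·!(16-j) = C(16,4)·!12 + C(16,5)·!11 + C(16,6)·!10 + C(16,7)·!9 + C(16,8)·!8 + C(16,9)·!7 + C(16,10)·!6 + C(16,11)·!5 + C(16,12)·!4 + C(16,13)·!3 + C(16,14)·!2 + C(16,15)·!1 + C(16,16)·!0 = 1820·176214841 + 4368·14684570 + 8008·1334961 + 11440·133496 + 12870·14833 + 11440·1854 + 8008·265 + 4368·44 + 1820·9 + 560·2 + 120·1 + 16·0 + 1·1 = 397285216711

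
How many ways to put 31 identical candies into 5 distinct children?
C(31+5-1, 5-1) = C(35, 4) = 52360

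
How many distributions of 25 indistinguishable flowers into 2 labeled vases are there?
C(25+2-1, 2-1) = C(26, 1) = 26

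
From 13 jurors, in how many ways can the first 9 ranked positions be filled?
P(13,9) = 13!/(13-9)! = 259459200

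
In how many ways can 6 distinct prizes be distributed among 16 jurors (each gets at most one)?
P(16,6) = 16!/(16-6)! = 5765760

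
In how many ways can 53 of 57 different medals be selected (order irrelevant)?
C(57,53) = 57!/(53!×4!) = 395010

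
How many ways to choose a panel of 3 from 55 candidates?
C(55,3) = 55!/(3!×52!) = 26235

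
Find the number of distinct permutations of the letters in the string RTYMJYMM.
8! / (3! × 2! × 1! × 1! × 1!) = 3360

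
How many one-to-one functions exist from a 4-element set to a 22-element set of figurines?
P(22,4) = 22!/(22-4)! = 175560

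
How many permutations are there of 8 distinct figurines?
8! = 40320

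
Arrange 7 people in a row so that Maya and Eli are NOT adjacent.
Total - adjacent = 7! - (7-1)!×2 = 5040 - 1440 = 3600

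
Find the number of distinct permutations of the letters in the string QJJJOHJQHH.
10! / (1! × 2! × 3! × 4!) = 12600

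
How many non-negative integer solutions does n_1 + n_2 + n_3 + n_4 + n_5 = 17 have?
C(17+5-1, 5-1) = C(21, 4) = 5985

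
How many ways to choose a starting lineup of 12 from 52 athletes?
C(52,12) = 52!/(12!×40!) = 206379406870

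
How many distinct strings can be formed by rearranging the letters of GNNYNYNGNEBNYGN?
15! / (7! × 3! × 1! × 3! × 1!) = 7207200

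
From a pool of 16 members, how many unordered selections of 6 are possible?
C(16,6) = 16!/(6!×10!) = 8008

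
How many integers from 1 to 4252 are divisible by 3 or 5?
⌊4252/3⌋ + ⌊4252/5⌋ - ⌊4252/15⌋ = 1417 + 850 - 283 = 1984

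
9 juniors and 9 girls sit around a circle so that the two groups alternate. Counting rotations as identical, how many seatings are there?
Fix one of the juniors: (9-1)! ways for the remaining juniors, × 9! ways for the girls = 40320 × 362880 = 14631321600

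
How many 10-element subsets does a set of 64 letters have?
C(64,10) = 64!/(10!×54!) = 151473214816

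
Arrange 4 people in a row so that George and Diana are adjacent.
Treat as block: (4-1)! × 2! = 6 × 2 = 12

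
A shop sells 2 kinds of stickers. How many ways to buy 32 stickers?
C(32+2-1, 2-1) = C(33, 1) = 33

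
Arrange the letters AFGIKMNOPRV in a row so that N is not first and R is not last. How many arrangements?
By inclusion-exclusion: 11! - 2×(11-1)! + (11-2)! = 39916800 - 7257600 + 362880 = 33022080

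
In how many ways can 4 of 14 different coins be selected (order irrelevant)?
C(14,4) = 14!/(4!×10!) = 1001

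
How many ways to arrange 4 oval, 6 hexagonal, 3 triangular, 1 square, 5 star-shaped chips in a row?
19! / (4! × 6! × 3! × 1! × 5!) = 9777287520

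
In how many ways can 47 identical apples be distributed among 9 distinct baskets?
C(47+9-1, 9-1) = C(55, 8) = 1217566350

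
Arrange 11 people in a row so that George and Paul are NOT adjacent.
Total - adjacent = 11! - (11-1)!×2 = 39916800 - 7257600 = 32659200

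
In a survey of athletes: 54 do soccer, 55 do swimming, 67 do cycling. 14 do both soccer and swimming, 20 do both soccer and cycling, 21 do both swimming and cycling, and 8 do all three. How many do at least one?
|A∪B∪C| = 54+55+67-14-20-21+8 = 129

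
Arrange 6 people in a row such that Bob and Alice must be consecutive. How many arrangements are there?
Treat the 2 as one block: (6-2+1)! × 2! = 120 × 2 = 240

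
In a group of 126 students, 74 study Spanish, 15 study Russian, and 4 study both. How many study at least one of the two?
|A∪B| = |A| + |B| - |A∩B| = 74 + 15 - 4 = 85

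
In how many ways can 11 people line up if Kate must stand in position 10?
Fix one position: (11-1)! = 3628800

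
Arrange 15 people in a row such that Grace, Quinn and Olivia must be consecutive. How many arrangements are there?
Treat the 3 as one block: (15-3+1)! × 3! = 6227020800 × 6 = 37362124800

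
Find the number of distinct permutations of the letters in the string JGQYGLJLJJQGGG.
14! / (1! × 2! × 5! × 4! × 2!) = 7567560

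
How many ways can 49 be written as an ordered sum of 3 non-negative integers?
C(49+3-1, 3-1) = C(51, 2) = 1275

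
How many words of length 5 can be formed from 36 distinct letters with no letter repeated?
P(36,5) = 36!/(36-5)! = 45239040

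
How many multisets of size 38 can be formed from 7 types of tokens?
C(38+7-1, 7-1) = C(44, 6) = 7059052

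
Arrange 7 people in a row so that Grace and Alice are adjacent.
Treat as block: (7-1)! × 2! = 720 × 2 = 1440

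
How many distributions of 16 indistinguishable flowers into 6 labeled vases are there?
C(16+6-1, 6-1) = C(21, 5) = 20349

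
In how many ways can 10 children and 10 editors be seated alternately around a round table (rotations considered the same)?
Fix one of the children: (10-1)! ways for the remaining children, × 10! ways for the editors = 362880 × 3628800 = 1316818944000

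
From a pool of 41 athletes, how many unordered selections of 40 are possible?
C(41,40) = 41!/(40!×1!) = 41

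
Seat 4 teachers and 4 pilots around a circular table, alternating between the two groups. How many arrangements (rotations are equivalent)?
Fix one of the teachers: (4-1)! ways for the remaining teachers, × 4! ways for the pilots = 6 × 24 = 144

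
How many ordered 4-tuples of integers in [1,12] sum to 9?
Coefficient of x^9 in (x + x² + ... + x^12)^4. By inclusion-exclusion on dice exceeding 12: Σ_j (-1)^j C(4,j)·C(9-1-12j, 3) = C(4,0)·C(8,3) = 1·56 = 56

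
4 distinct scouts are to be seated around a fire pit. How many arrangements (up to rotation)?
Circular: fix one position, arrange the rest. (4-1)! = 6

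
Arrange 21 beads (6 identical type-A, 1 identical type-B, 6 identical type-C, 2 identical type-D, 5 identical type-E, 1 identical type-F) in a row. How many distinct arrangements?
21! / (6! × 1! × 6! × 2! × 5! × 1!) = 410646075840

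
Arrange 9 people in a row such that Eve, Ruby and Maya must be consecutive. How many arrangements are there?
Treat the 3 as one block: (9-3+1)! × 3! = 5040 × 6 = 30240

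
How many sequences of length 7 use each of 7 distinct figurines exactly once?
7! = 5040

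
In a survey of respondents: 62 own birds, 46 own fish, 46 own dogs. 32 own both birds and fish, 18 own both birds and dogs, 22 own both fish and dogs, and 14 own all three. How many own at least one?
|A∪B∪C| = 62+46+46-32-18-22+14 = 96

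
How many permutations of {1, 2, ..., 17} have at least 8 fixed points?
Exactly j fixed points: C(17,j)·!(17-j); sum over j ≥ 8 (derangement numbers via !m = (m-1)·(!(m-1) + !(m-2)): !0..!9 = 1, 0, 1, 2, 9, 44, 265, 1854, 14833, 133496). Σ_{j=8}^{17} C(17,j)·!(17-j) = C(17,8)·!9 + C(17,9)·!8 + C(17,10)·!7 + C(17,11)·!6 + C(17,12)·!5 + C(17,13)·!4 + C(17,14)·!3 + C(17,15)·!2 + C(17,16)·!1 + C(17,17)·!0 = 24310·133496 + 24310·14833 + 19448·1854 + 12376·265 + 6188·44 + 2380·9 + 680·2 + 136·1 + 17·0 + 1·1 = 3645509411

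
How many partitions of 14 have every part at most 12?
Let r_j(i) = number of partitions of i into parts ≤ j, for i = 0..14. r_1(i) = 1 for all i; r_j(i) = r_{j-1}(i) + r_j(i-j). Rows j = 2..12: ≤2: 1 1 2 2 3 3 4 4 5 5 6 6 7 7 8; ≤3: 1 1 2 3 4 5 7 8 10 12 14 16 19 21 24; ≤4: 1 1 2 3 5 6 9 11 15 18 23 27 34 39 47; ≤5: 1 1 2 3 5 7 10 13 18 23 30 37 47 57 70; ≤6: 1 1 2 3 5 7 11 14 20 26 35 44 58 71 90; ≤7: 1 1 2 3 5 7 11 15 21 28 38 49 65 82 105; ≤8: 1 1 2 3 5 7 11 15 22 29 40 52 70 89 116; ≤9: 1 1 2 3 5 7 11 15 22 30 41 54 73 94 123; ≤10: 1 1 2 3 5 7 11 15 22 30 42 55 75 97 128; ≤11: 1 1 2 3 5 7 11 15 22 30 42 56 76 99 131; ≤12: 1 1 2 3 5 7 11 15 22 30 42 56 77 100 133. r_12(14) = 133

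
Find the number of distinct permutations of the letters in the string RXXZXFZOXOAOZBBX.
16! / (3! × 5! × 1! × 2! × 1! × 1! × 3!) = 2421619200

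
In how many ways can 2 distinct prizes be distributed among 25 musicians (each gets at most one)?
P(25,2) = 25!/(25-2)! = 600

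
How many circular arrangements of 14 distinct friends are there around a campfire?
Circular: fix one position, arrange the rest. (14-1)! = 6227020800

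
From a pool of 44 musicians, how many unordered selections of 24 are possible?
C(44,24) = 44!/(24!×20!) = 1761039350070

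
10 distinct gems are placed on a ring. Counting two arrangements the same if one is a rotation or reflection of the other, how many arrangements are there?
(10-1)!/2 = 362880/2 = 181440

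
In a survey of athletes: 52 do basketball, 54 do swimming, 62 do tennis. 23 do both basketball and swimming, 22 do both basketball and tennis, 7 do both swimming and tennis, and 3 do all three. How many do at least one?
|A∪B∪C| = 52+54+62-23-22-7+3 = 119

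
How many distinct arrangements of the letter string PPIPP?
5! / (4! × 1!) = 5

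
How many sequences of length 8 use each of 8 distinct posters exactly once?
8! = 40320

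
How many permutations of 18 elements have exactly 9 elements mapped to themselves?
Choose the 9 fixed points C(18,9) = 48620, derange the rest: !9 = Σ_{j=0}^{9} (-1)^j·9!/j! = 362880 - 362880 + 181440 - 60480 + 15120 - 3024 + 504 - 72 + 9 - 1 = 133496. Product = 48620 × 133496 = 6490575520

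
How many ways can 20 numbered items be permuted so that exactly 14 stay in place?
Choose the 14 fixed points C(20,14) = 38760, derange the rest: !6 = Σ_{j=0}^{6} (-1)^j·6!/j! = 720 - 720 + 360 - 120 + 30 - 6 + 1 = 265. Product = 38760 × 265 = 10271400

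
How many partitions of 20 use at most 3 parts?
By conjugation, equals partitions of 20 into parts ≤ 3. Let r_j(i) = number of partitions of i into parts ≤ j, for i = 0..20. r_1(i) = 1 for all i; r_j(i) = r_{j-1}(i) + r_j(i-j). Rows j = 2..3: ≤2: 1 1 2 2 3 3 4 4 5 5 6 6 7 7 8 8 9 9 10 10 11; ≤3: 1 1 2 3 4 5 7 8 10 12 14 16 19 21 24 27 30 33 37 40 44. r_3(20) = 44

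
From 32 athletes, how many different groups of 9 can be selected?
C(32,9) = 32!/(9!×23!) = 28048800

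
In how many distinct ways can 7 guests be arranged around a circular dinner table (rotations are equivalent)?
Circular: fix one position, arrange the rest. (7-1)! = 720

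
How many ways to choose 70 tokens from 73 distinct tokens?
C(73,70) = 73!/(70!×3!) = 62196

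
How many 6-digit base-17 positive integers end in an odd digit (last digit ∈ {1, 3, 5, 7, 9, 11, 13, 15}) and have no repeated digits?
Last∈{1,3,5,7,9,11,13,15}. Last=0: 0. Last nonzero: 8×15×P(15,4) = 3931200. Total = 3931200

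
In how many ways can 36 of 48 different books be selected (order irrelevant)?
C(48,36) = 48!/(36!×12!) = 69668534468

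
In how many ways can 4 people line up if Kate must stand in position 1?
Fix one position: (4-1)! = 6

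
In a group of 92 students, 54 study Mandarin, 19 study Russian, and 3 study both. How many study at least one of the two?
|A∪B| = |A| + |B| - |A∩B| = 54 + 19 - 3 = 70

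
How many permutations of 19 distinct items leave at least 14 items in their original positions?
Exactly j fixed points: C(19,j)·!(19-j); sum over j ≥ 14 (derangement numbers via !m = (m-1)·(!(m-1) + !(m-2)): !0..!5 = 1, 0, 1, 2, 9, 44). Σ_{j=14}^{19} C(19,j)·!(19-j) = C(19,14)·!5 + C(19,15)·!4 + C(19,16)·!3 + C(19,17)·!2 + C(19,18)·!1 + C(19,19)·!0 = 11628·44 + 3876·9 + 969·2 + 171·1 + 19·0 + 1·1 = 548626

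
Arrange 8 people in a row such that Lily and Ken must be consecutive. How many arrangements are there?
Treat the 2 as one block: (8-2+1)! × 2! = 5040 × 2 = 10080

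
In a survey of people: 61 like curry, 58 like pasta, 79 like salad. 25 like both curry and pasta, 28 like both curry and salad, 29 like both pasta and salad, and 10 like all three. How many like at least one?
|A∪B∪C| = 61+58+79-25-28-29+10 = 126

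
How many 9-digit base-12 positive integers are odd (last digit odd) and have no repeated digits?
Last∈{1,3,5,7,9,11}. Last=0: 0. Last nonzero: 6×10×P(10,7) = 36288000. Total = 36288000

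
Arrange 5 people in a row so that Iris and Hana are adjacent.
Treat as block: (5-1)! × 2! = 24 × 2 = 48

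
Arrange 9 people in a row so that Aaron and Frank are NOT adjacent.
Total - adjacent = 9! - (9-1)!×2 = 362880 - 80640 = 282240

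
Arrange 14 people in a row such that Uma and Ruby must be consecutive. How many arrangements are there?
Treat the 2 as one block: (14-2+1)! × 2! = 6227020800 × 2 = 12454041600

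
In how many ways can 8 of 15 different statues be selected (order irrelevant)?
C(15,8) = 15!/(8!×7!) = 6435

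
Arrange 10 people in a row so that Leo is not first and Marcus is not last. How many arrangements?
By inclusion-exclusion: 10! - 2×(10-1)! + (10-2)! = 3628800 - 725760 + 40320 = 2943360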